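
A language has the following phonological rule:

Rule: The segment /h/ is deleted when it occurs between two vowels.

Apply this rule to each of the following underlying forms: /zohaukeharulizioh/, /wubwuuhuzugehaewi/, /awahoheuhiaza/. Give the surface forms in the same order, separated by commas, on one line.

/zohaukeharulizioh/: /h/ occurs between vowels /o/ and /a/, so it deletes. /h/ occurs between vowels /e/ and /a/, so it deletes. → [zoaukearulizioh].
/wubwuuhuzugehaewi/: /h/ occurs between vowels /u/ and /u/, so it deletes. /h/ occurs between vowels /e/ and /a/, so it deletes. → [wubwuuuzugeaewi].
/awahoheuhiaza/: /h/ occurs between vowels /a/ and /o/, so it deletes. /h/ occurs between vowels /o/ and /e/, so it deletes. /h/ occurs between vowels /u/ and /i/, so it deletes. → [awaoeuiaza].

zoaukearulizioh, wubwuuuzugeaewi, awaoeuiaza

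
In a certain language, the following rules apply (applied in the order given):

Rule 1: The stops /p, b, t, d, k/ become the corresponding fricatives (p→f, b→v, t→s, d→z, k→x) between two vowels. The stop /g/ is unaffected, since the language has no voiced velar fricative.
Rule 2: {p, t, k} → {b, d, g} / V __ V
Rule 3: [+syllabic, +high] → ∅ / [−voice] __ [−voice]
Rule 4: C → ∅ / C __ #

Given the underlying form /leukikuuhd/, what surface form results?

Rule 1 (intervocalic spirantization): /k/ is a stop between vowels /u/ and /i/, so it spirantizes to the fricative [x]. /k/ is a stop between vowels /i/ and /u/, so it spirantizes to the fricative [x]. /leukikuuhd/ → leuxixuuhd.
Rule 2 (intervocalic voicing): no segment meets the environment; /leuxixuuhd/ is unchanged.
Rule 3 (high vowel syncope): /i/ is a high vowel flanked by voiceless consonants /x/ and /x/, so it deletes. /leuxixuuhd/ → leuxxuuhd.
Rule 4 (final cluster simplification): /d/ is the second consonant of a word-final cluster /hd/, so it deletes. /leuxxuuhd/ → leuxxuuh.

leuxxuuh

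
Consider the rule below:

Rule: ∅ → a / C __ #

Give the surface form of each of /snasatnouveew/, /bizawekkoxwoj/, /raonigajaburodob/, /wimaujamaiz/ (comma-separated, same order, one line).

/snasatnouveew/: the form ends in the consonant /w/, so [a] is inserted word-finally. → [snasatnouveewa].
/bizawekkoxwoj/: the form ends in the consonant /j/, so [a] is inserted word-finally. → [bizawekkoxwoja].
/raonigajaburodob/: the form ends in the consonant /b/, so [a] is inserted word-finally. → [raonigajaburodoba].
/wimaujamaiz/: the form ends in the consonant /z/, so [a] is inserted word-finally. → [wimaujamaiza].

snasatnouveewa, bizawekkoxwoja, raonigajaburodoba, wimaujamaiza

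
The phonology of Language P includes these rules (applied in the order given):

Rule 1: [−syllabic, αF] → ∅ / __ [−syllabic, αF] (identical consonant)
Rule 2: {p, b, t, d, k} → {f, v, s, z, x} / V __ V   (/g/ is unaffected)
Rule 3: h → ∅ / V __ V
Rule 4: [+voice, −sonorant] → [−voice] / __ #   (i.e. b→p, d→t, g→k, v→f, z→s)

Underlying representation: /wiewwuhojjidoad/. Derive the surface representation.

wiewuojizoat

Rule 1 (degemination): /ww/ is a geminate; the first /w/ deletes. /jj/ is a geminate; the first /j/ deletes. /wiewwuhojjidoad/ → wiewuhojidoad.
Rule 2 (intervocalic spirantization): /d/ is a stop between vowels /i/ and /o/, so it spirantizes to the fricative [z]. /wiewuhojidoad/ → wiewuhojizoad.
Rule 3 (intervocalic h-deletion): /h/ occurs between vowels /u/ and /o/, so it deletes. /wiewuhojizoad/ → wiewuojizoad.
Rule 4 (final devoicing): /d/ is a voiced obstruent in word-final position, so it devoices to [t]. /wiewuojizoad/ → wiewuojizoat.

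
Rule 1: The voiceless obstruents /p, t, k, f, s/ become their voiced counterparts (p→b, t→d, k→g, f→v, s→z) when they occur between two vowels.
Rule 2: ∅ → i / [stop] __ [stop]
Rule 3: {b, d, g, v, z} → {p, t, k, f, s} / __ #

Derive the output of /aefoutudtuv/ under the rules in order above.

Rule 1 (intervocalic voicing): /f/ is a voiceless obstruent between vowels /e/ and /o/, so it voices to [v]. /t/ is a voiceless obstruent between vowels /u/ and /u/, so it voices to [d]. /aefoutudtuv/ → aevoududtuv.
Rule 2 (stop-cluster i-epenthesis): /d/ and /t/ form a stop–stop cluster, so [i] is inserted between them. /aevoududtuv/ → aevoududituv.
Rule 3 (final devoicing): /v/ is a voiced obstruent in word-final position, so it devoices to [f]. /aevoududituv/ → aevoududituf.

aevoududituf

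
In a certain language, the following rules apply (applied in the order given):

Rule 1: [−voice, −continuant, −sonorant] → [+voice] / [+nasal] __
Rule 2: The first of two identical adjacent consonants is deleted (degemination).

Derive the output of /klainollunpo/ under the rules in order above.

klainolunbo

Rule 1 (post-nasal voicing): /p/ is a voiceless stop immediately after the nasal /n/, so it voices to [b]. /klainollunpo/ → klainollunbo.
Rule 2 (degemination): /ll/ is a geminate; the first /l/ deletes. /klainollunbo/ → klainolunbo.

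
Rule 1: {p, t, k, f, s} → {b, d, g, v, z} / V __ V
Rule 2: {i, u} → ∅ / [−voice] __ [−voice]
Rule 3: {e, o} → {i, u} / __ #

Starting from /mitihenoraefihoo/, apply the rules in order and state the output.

Rule 1 (intervocalic voicing): /t/ is a voiceless obstruent between vowels /i/ and /i/, so it voices to [d]. /f/ is a voiceless obstruent between vowels /e/ and /i/, so it voices to [v]. /mitihenoraefihoo/ → midihenoraevihoo.
Rule 2 (high vowel syncope): no segment meets the environment; /midihenoraevihoo/ is unchanged.
Rule 3 (final vowel raising): /o/ is a mid vowel in word-final position, so it raises to [u]. /midihenoraevihoo/ → midihenoraevihou.

midihenoraevihou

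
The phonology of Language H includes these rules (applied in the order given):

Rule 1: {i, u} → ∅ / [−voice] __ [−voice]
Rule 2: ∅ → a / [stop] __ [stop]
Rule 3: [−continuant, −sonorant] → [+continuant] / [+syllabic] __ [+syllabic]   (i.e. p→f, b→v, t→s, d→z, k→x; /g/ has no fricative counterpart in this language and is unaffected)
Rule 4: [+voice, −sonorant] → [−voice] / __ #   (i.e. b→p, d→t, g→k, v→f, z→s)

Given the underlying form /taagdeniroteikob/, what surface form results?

taagazeniroseixop

Rule 1 (high vowel syncope): no segment meets the environment; /taagdeniroteikob/ is unchanged.
Rule 2 (stop-cluster a-epenthesis): /g/ and /d/ form a stop–stop cluster, so [a] is inserted between them. /taagdeniroteikob/ → taagadeniroteikob.
Rule 3 (intervocalic spirantization): /d/ is a stop between vowels /a/ and /e/, so it spirantizes to the fricative [z]. /t/ is a stop between vowels /o/ and /e/, so it spirantizes to the fricative [s]. /k/ is a stop between vowels /i/ and /o/, so it spirantizes to the fricative [x]. /taagadeniroteikob/ → taagazeniroseixob.
Rule 4 (final devoicing): /b/ is a voiced obstruent in word-final position, so it devoices to [p]. /taagazeniroseixob/ → taagazeniroseixop.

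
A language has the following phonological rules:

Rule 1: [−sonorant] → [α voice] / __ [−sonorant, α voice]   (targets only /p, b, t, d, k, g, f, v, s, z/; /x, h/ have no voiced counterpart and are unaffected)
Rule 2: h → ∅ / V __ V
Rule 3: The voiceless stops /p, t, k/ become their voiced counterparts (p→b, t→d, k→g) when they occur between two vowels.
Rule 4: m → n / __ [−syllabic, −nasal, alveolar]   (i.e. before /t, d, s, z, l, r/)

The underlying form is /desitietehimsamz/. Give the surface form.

desidiedeinsanz

Rule 1 (regressive voicing assimilation): no segment meets the environment; /desitietehimsamz/ is unchanged.
Rule 2 (intervocalic h-deletion): /h/ occurs between vowels /e/ and /i/, so it deletes. /desitietehimsamz/ → desitieteimsamz.
Rule 3 (intervocalic voicing): /t/ is a voiceless stop between vowels /i/ and /i/, so it voices to [d]. /t/ is a voiceless stop between vowels /e/ and /e/, so it voices to [d]. /desitieteimsamz/ → desidiedeimsamz.
Rule 4 (nasal place assimilation): /m/ precedes the alveolar consonant /s/, so it assimilates in place to [n]. /m/ precedes the alveolar consonant /z/, so it assimilates in place to [n]. /desidiedeimsamz/ → desidiedeinsanz.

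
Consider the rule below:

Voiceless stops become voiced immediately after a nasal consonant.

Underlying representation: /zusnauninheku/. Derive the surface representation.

No segment of /zusnauninheku/ meets the structural description of the rule, so the form surfaces unchanged.

zusnauninheku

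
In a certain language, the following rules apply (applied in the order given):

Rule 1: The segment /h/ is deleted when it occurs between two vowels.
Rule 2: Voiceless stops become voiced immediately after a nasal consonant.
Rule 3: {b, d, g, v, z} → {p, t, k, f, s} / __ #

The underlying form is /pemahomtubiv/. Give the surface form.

Rule 1 (intervocalic h-deletion): /h/ occurs between vowels /a/ and /o/, so it deletes. /pemahomtubiv/ → pemaomtubiv.
Rule 2 (post-nasal voicing): /t/ is a voiceless stop immediately after the nasal /m/, so it voices to [d]. /pemaomtubiv/ → pemaomdubiv.
Rule 3 (final devoicing): /v/ is a voiced obstruent in word-final position, so it devoices to [f]. /pemaomdubiv/ → pemaomdubif.

pemaomdubif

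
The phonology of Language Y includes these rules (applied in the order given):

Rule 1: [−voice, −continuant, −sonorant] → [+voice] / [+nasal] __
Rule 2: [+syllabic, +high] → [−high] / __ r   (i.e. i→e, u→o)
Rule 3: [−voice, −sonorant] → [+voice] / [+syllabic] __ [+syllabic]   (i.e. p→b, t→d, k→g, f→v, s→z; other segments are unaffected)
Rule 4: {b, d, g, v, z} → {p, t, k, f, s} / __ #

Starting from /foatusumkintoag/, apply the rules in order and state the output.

Rule 1 (post-nasal voicing): /k/ is a voiceless stop immediately after the nasal /m/, so it voices to [g]. /t/ is a voiceless stop immediately after the nasal /n/, so it voices to [d]. /foatusumkintoag/ → foatusumgindoag.
Rule 2 (pre-rhotic lowering): no segment meets the environment; /foatusumgindoag/ is unchanged.
Rule 3 (intervocalic voicing): /t/ is a voiceless obstruent between vowels /a/ and /u/, so it voices to [d]. /s/ is a voiceless obstruent between vowels /u/ and /u/, so it voices to [z]. /foatusumgindoag/ → foaduzumgindoag.
Rule 4 (final devoicing): /g/ is a voiced obstruent in word-final position, so it devoices to [k]. /foaduzumgindoag/ → foaduzumgindoak.

foaduzumgindoak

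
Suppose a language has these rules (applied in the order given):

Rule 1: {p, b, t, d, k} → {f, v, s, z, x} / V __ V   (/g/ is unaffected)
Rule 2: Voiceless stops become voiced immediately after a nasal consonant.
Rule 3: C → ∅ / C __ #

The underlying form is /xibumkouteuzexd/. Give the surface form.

Rule 1 (intervocalic spirantization): /b/ is a stop between vowels /i/ and /u/, so it spirantizes to the fricative [v]. /t/ is a stop between vowels /u/ and /e/, so it spirantizes to the fricative [s]. /xibumkouteuzexd/ → xivumkouseuzexd.
Rule 2 (post-nasal voicing): /k/ is a voiceless stop immediately after the nasal /m/, so it voices to [g]. /xivumkouseuzexd/ → xivumgouseuzexd.
Rule 3 (final cluster simplification): /d/ is the second consonant of a word-final cluster /xd/, so it deletes. /xivumgouseuzexd/ → xivumgouseuzex.

xivumgouseuzex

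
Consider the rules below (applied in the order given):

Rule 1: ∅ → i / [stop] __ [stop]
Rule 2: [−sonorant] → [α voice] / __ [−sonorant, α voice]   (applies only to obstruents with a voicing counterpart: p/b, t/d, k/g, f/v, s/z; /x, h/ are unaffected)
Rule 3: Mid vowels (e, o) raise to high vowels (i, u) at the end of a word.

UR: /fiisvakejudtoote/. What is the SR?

Rule 1 (stop-cluster i-epenthesis): /d/ and /t/ form a stop–stop cluster, so [i] is inserted between them. /fiisvakejudtoote/ → fiisvakejuditoote.
Rule 2 (regressive voicing assimilation): /s/ precedes the voiced obstruent /v/, so it voices to [z] by assimilation. /fiisvakejuditoote/ → fiizvakejuditoote.
Rule 3 (final vowel raising): /e/ is a mid vowel in word-final position, so it raises to [i]. /fiizvakejuditoote/ → fiizvakejuditooti.

fiizvakejuditooti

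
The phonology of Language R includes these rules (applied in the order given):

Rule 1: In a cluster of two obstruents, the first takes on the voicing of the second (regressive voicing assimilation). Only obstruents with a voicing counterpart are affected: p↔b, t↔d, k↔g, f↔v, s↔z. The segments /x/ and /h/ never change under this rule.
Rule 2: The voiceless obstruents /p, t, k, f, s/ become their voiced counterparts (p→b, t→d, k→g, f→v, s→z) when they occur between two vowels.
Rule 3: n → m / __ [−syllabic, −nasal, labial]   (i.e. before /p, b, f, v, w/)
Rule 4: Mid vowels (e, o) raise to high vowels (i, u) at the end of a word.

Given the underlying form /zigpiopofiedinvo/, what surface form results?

zikpioboviedimvu

Rule 1 (regressive voicing assimilation): /g/ precedes the voiceless obstruent /p/, so it devoices to [k] by assimilation. /zigpiopofiedinvo/ → zikpiopofiedinvo.
Rule 2 (intervocalic voicing): /p/ is a voiceless obstruent between vowels /o/ and /o/, so it voices to [b]. /f/ is a voiceless obstruent between vowels /o/ and /i/, so it voices to [v]. /zikpiopofiedinvo/ → zikpioboviedinvo.
Rule 3 (nasal place assimilation): /n/ precedes the labial consonant /v/, so it assimilates in place to [m]. /zikpioboviedinvo/ → zikpioboviedimvo.
Rule 4 (final vowel raising): /o/ is a mid vowel in word-final position, so it raises to [u]. /zikpioboviedimvo/ → zikpioboviedimvu.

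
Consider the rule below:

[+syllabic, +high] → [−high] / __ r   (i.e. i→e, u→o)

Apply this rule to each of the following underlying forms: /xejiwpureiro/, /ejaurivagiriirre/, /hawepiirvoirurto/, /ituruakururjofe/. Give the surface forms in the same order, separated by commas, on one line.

xejiwporeero, ejaorivagerierre, hawepiervoerorto, itoruakororjofe

/xejiwpureiro/: /u/ is a high vowel immediately before /r/, so it lowers to [o]. /i/ is a high vowel immediately before /r/, so it lowers to [e]. → [xejiwporeero].
/ejaurivagiriirre/: /u/ is a high vowel immediately before /r/, so it lowers to [o]. /i/ is a high vowel immediately before /r/, so it lowers to [e]. /i/ is a high vowel immediately before /r/, so it lowers to [e]. → [ejaorivagerierre].
/hawepiirvoirurto/: /i/ is a high vowel immediately before /r/, so it lowers to [e]. /i/ is a high vowel immediately before /r/, so it lowers to [e]. /u/ is a high vowel immediately before /r/, so it lowers to [o]. → [hawepiervoerorto].
/ituruakururjofe/: /u/ is a high vowel immediately before /r/, so it lowers to [o]. /u/ is a high vowel immediately before /r/, so it lowers to [o]. /u/ is a high vowel immediately before /r/, so it lowers to [o]. → [itoruakororjofe].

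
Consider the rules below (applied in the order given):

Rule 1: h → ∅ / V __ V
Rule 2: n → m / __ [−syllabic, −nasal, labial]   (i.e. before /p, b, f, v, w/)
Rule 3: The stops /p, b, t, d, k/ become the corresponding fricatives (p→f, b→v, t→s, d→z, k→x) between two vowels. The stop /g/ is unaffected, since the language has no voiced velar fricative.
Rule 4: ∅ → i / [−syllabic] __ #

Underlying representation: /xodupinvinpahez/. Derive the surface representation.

xozufimvimpaezi

Rule 1 (intervocalic h-deletion): /h/ occurs between vowels /a/ and /e/, so it deletes. /xodupinvinpahez/ → xodupinvinpaez.
Rule 2 (nasal place assimilation): /n/ precedes the labial consonant /v/, so it assimilates in place to [m]. /n/ precedes the labial consonant /p/, so it assimilates in place to [m]. /xodupinvinpaez/ → xodupimvimpaez.
Rule 3 (intervocalic spirantization): /d/ is a stop between vowels /o/ and /u/, so it spirantizes to the fricative [z]. /p/ is a stop between vowels /u/ and /i/, so it spirantizes to the fricative [f]. /xodupimvimpaez/ → xozufimvimpaez.
Rule 4 (final i-epenthesis): the form ends in the consonant /z/, so [i] is inserted word-finally. /xozufimvimpaez/ → xozufimvimpaezi.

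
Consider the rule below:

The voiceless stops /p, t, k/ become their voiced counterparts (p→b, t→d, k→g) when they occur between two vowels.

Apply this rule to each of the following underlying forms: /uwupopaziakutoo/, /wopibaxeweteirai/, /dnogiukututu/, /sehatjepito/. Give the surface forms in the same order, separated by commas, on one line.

uwubobaziagudoo, wobibaxewedeirai, dnogiugududu, sehatjebido

/uwupopaziakutoo/: /p/ is a voiceless stop between vowels /u/ and /o/, so it voices to [b]. /p/ is a voiceless stop between vowels /o/ and /a/, so it voices to [b]. /k/ is a voiceless stop between vowels /a/ and /u/, so it voices to [g]. /t/ is a voiceless stop between vowels /u/ and /o/, so it voices to [d]. → [uwubobaziagudoo].
/wopibaxeweteirai/: /p/ is a voiceless stop between vowels /o/ and /i/, so it voices to [b]. /t/ is a voiceless stop between vowels /e/ and /e/, so it voices to [d]. → [wobibaxewedeirai].
/dnogiukututu/: /k/ is a voiceless stop between vowels /u/ and /u/, so it voices to [g]. /t/ is a voiceless stop between vowels /u/ and /u/, so it voices to [d]. /t/ is a voiceless stop between vowels /u/ and /u/, so it voices to [d]. → [dnogiugududu].
/sehatjepito/: /p/ is a voiceless stop between vowels /e/ and /i/, so it voices to [b]. /t/ is a voiceless stop between vowels /i/ and /o/, so it voices to [d]. → [sehatjebido].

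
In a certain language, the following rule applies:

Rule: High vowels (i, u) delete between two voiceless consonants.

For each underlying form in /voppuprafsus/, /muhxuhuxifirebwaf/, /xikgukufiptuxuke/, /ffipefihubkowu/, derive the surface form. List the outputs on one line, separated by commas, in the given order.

voppprafss, muhxhxfirebwaf, xkgukfptxke, ffpefhubkowu

/voppuprafsus/: /u/ is a high vowel flanked by voiceless consonants /p/ and /p/, so it deletes. /u/ is a high vowel flanked by voiceless consonants /s/ and /s/, so it deletes. → [voppprafss].
/muhxuhuxifirebwaf/: /u/ is a high vowel flanked by voiceless consonants /x/ and /h/, so it deletes. /u/ is a high vowel flanked by voiceless consonants /h/ and /x/, so it deletes. /i/ is a high vowel flanked by voiceless consonants /x/ and /f/, so it deletes. → [muhxhxfirebwaf].
/xikgukufiptuxuke/: /i/ is a high vowel flanked by voiceless consonants /x/ and /k/, so it deletes. /u/ is a high vowel flanked by voiceless consonants /k/ and /f/, so it deletes. /i/ is a high vowel flanked by voiceless consonants /f/ and /p/, so it deletes. /u/ is a high vowel flanked by voiceless consonants /t/ and /x/, so it deletes. /u/ is a high vowel flanked by voiceless consonants /x/ and /k/, so it deletes. → [xkgukfptxke].
/ffipefihubkowu/: /i/ is a high vowel flanked by voiceless consonants /f/ and /p/, so it deletes. /i/ is a high vowel flanked by voiceless consonants /f/ and /h/, so it deletes. → [ffpefhubkowu].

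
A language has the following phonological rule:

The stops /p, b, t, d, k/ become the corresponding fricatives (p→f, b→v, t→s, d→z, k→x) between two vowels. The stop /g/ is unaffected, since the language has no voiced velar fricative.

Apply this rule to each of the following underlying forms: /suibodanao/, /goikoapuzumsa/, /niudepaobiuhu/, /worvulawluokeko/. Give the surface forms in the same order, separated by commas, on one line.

/suibodanao/: /b/ is a stop between vowels /i/ and /o/, so it spirantizes to the fricative [v]. /d/ is a stop between vowels /o/ and /a/, so it spirantizes to the fricative [z]. → [suivozanao].
/goikoapuzumsa/: /k/ is a stop between vowels /i/ and /o/, so it spirantizes to the fricative [x]. /p/ is a stop between vowels /a/ and /u/, so it spirantizes to the fricative [f]. → [goixoafuzumsa].
/niudepaobiuhu/: /d/ is a stop between vowels /u/ and /e/, so it spirantizes to the fricative [z]. /p/ is a stop between vowels /e/ and /a/, so it spirantizes to the fricative [f]. /b/ is a stop between vowels /o/ and /i/, so it spirantizes to the fricative [v]. → [niuzefaoviuhu].
/worvulawluokeko/: /k/ is a stop between vowels /o/ and /e/, so it spirantizes to the fricative [x]. /k/ is a stop between vowels /e/ and /o/, so it spirantizes to the fricative [x]. → [worvulawluoxexo].

suivozanao, goixoafuzumsa, niuzefaoviuhu, worvulawluoxexo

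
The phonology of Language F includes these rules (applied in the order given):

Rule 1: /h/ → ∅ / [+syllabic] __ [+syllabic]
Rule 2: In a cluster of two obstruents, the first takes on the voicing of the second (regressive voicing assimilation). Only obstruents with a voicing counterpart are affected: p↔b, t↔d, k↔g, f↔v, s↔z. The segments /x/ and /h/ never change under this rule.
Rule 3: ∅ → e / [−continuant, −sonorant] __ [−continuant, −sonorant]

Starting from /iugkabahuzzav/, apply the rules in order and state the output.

Rule 1 (intervocalic h-deletion): /h/ occurs between vowels /a/ and /u/, so it deletes. /iugkabahuzzav/ → iugkabauzzav.
Rule 2 (regressive voicing assimilation): /g/ precedes the voiceless obstruent /k/, so it devoices to [k] by assimilation. /iugkabauzzav/ → iukkabauzzav.
Rule 3 (stop-cluster e-epenthesis): /k/ and /k/ form a stop–stop cluster, so [e] is inserted between them. /iukkabauzzav/ → iukekabauzzav.

iukekabauzzav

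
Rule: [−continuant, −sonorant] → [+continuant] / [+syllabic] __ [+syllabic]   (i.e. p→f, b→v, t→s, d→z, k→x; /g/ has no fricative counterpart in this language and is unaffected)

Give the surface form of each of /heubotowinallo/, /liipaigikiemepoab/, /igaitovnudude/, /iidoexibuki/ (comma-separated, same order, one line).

/heubotowinallo/: /b/ is a stop between vowels /u/ and /o/, so it spirantizes to the fricative [v]. /t/ is a stop between vowels /o/ and /o/, so it spirantizes to the fricative [s]. → [heuvosowinallo].
/liipaigikiemepoab/: /p/ is a stop between vowels /i/ and /a/, so it spirantizes to the fricative [f]. /k/ is a stop between vowels /i/ and /i/, so it spirantizes to the fricative [x]. /p/ is a stop between vowels /e/ and /o/, so it spirantizes to the fricative [f]. → [liifaigixiemefoab].
/igaitovnudude/: /t/ is a stop between vowels /i/ and /o/, so it spirantizes to the fricative [s]. /d/ is a stop between vowels /u/ and /u/, so it spirantizes to the fricative [z]. /d/ is a stop between vowels /u/ and /e/, so it spirantizes to the fricative [z]. → [igaisovnuzuze].
/iidoexibuki/: /d/ is a stop between vowels /i/ and /o/, so it spirantizes to the fricative [z]. /b/ is a stop between vowels /i/ and /u/, so it spirantizes to the fricative [v]. /k/ is a stop between vowels /u/ and /i/, so it spirantizes to the fricative [x]. → [iizoexivuxi].

heuvosowinallo, liifaigixiemefoab, igaisovnuzuze, iizoexivuxi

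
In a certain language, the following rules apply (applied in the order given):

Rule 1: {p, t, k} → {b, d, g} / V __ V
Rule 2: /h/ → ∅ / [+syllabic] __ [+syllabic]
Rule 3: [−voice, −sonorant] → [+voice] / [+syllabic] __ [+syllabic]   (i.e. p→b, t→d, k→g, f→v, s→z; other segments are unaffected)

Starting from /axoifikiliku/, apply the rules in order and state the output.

Rule 1 (intervocalic voicing): /k/ is a voiceless stop between vowels /i/ and /i/, so it voices to [g]. /k/ is a voiceless stop between vowels /i/ and /u/, so it voices to [g]. /axoifikiliku/ → axoifigiligu.
Rule 2 (intervocalic h-deletion): no segment meets the environment; /axoifigiligu/ is unchanged.
Rule 3 (intervocalic voicing): /f/ is a voiceless obstruent between vowels /i/ and /i/, so it voices to [v]. /axoifigiligu/ → axoivigiligu.

axoivigiligu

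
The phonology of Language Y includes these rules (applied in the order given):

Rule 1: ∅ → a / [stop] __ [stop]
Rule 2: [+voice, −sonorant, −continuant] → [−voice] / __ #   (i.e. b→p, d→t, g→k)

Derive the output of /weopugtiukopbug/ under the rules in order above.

weopugatiukopabuk

Rule 1 (stop-cluster a-epenthesis): /g/ and /t/ form a stop–stop cluster, so [a] is inserted between them. /p/ and /b/ form a stop–stop cluster, so [a] is inserted between them. /weopugtiukopbug/ → weopugatiukopabug.
Rule 2 (final devoicing): /g/ is a voiced stop in word-final position, so it devoices to [k]. /weopugatiukopabug/ → weopugatiukopabuk.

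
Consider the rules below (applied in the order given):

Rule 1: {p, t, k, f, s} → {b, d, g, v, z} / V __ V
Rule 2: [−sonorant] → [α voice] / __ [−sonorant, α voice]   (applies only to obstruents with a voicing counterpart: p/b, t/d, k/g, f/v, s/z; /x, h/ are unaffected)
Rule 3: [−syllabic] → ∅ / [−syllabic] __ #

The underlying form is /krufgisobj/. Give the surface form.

kruvgizob

Rule 1 (intervocalic voicing): /s/ is a voiceless obstruent between vowels /i/ and /o/, so it voices to [z]. /krufgisobj/ → krufgizobj.
Rule 2 (regressive voicing assimilation): /f/ precedes the voiced obstruent /g/, so it voices to [v] by assimilation. /krufgizobj/ → kruvgizobj.
Rule 3 (final cluster simplification): /j/ is the second consonant of a word-final cluster /bj/, so it deletes. /kruvgizobj/ → kruvgizob.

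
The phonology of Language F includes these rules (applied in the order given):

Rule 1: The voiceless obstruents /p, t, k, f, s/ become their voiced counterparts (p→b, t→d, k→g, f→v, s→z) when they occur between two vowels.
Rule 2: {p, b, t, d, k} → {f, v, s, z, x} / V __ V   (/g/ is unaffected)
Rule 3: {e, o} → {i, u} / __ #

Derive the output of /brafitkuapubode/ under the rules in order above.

bravitkuavuvozi

Rule 1 (intervocalic voicing): /f/ is a voiceless obstruent between vowels /a/ and /i/, so it voices to [v]. /p/ is a voiceless obstruent between vowels /a/ and /u/, so it voices to [b]. /brafitkuapubode/ → bravitkuabubode.
Rule 2 (intervocalic spirantization): /b/ is a stop between vowels /a/ and /u/, so it spirantizes to the fricative [v]. /b/ is a stop between vowels /u/ and /o/, so it spirantizes to the fricative [v]. /d/ is a stop between vowels /o/ and /e/, so it spirantizes to the fricative [z]. /bravitkuabubode/ → bravitkuavuvoze.
Rule 3 (final vowel raising): /e/ is a mid vowel in word-final position, so it raises to [i]. /bravitkuavuvoze/ → bravitkuavuvozi.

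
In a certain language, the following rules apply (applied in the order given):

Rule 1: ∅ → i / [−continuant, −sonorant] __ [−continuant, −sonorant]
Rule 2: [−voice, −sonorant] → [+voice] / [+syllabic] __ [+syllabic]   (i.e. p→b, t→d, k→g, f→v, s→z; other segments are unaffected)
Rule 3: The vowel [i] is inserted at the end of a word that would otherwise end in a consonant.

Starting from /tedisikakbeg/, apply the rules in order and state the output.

Rule 1 (stop-cluster i-epenthesis): /k/ and /b/ form a stop–stop cluster, so [i] is inserted between them. /tedisikakbeg/ → tedisikakibeg.
Rule 2 (intervocalic voicing): /s/ is a voiceless obstruent between vowels /i/ and /i/, so it voices to [z]. /k/ is a voiceless obstruent between vowels /i/ and /a/, so it voices to [g]. /k/ is a voiceless obstruent between vowels /a/ and /i/, so it voices to [g]. /tedisikakibeg/ → tedizigagibeg.
Rule 3 (final i-epenthesis): the form ends in the consonant /g/, so [i] is inserted word-finally. /tedizigagibeg/ → tedizigagibegi.

tedizigagibegi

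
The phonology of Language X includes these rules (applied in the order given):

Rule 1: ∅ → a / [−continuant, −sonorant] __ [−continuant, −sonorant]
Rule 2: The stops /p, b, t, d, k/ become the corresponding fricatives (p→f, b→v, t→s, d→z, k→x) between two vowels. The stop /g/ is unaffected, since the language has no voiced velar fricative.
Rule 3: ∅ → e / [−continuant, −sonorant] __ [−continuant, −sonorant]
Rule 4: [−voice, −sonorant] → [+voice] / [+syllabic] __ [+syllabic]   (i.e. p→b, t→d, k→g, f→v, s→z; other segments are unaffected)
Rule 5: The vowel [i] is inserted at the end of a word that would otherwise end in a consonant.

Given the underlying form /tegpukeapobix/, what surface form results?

tegavuxeavovixi

Rule 1 (stop-cluster a-epenthesis): /g/ and /p/ form a stop–stop cluster, so [a] is inserted between them. /tegpukeapobix/ → tegapukeapobix.
Rule 2 (intervocalic spirantization): /p/ is a stop between vowels /a/ and /u/, so it spirantizes to the fricative [f]. /k/ is a stop between vowels /u/ and /e/, so it spirantizes to the fricative [x]. /p/ is a stop between vowels /a/ and /o/, so it spirantizes to the fricative [f]. /b/ is a stop between vowels /o/ and /i/, so it spirantizes to the fricative [v]. /tegapukeapobix/ → tegafuxeafovix.
Rule 3 (stop-cluster e-epenthesis): no segment meets the environment; /tegafuxeafovix/ is unchanged.
Rule 4 (intervocalic voicing): /f/ is a voiceless obstruent between vowels /a/ and /u/, so it voices to [v]. /f/ is a voiceless obstruent between vowels /a/ and /o/, so it voices to [v]. /tegafuxeafovix/ → tegavuxeavovix.
Rule 5 (final i-epenthesis): the form ends in the consonant /x/, so [i] is inserted word-finally. /tegavuxeavovix/ → tegavuxeavovixi.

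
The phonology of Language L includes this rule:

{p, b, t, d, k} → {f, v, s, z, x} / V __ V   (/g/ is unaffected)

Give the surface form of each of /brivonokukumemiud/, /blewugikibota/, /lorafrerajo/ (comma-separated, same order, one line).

brivonoxuxumemiud, blewugixivosa, lorafrerajo

/brivonokukumemiud/: /k/ is a stop between vowels /o/ and /u/, so it spirantizes to the fricative [x]. /k/ is a stop between vowels /u/ and /u/, so it spirantizes to the fricative [x]. → [brivonoxuxumemiud].
/blewugikibota/: /k/ is a stop between vowels /i/ and /i/, so it spirantizes to the fricative [x]. /b/ is a stop between vowels /i/ and /o/, so it spirantizes to the fricative [v]. /t/ is a stop between vowels /o/ and /a/, so it spirantizes to the fricative [s]. → [blewugixivosa].
/lorafrerajo/: the rule's environment is not met; surfaces unchanged as [lorafrerajo].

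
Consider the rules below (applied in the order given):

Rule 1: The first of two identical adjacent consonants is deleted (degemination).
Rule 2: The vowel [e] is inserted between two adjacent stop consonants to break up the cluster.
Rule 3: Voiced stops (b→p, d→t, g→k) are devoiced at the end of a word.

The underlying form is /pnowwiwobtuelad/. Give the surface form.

pnowiwobetuelat

Rule 1 (degemination): /ww/ is a geminate; the first /w/ deletes. /pnowwiwobtuelad/ → pnowiwobtuelad.
Rule 2 (stop-cluster e-epenthesis): /b/ and /t/ form a stop–stop cluster, so [e] is inserted between them. /pnowiwobtuelad/ → pnowiwobetuelad.
Rule 3 (final devoicing): /d/ is a voiced stop in word-final position, so it devoices to [t]. /pnowiwobetuelad/ → pnowiwobetuelat.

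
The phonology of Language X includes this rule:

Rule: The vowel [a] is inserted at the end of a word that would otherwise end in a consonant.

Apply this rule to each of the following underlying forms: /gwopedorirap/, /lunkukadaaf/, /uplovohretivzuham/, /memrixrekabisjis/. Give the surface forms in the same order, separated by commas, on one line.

gwopedorirapa, lunkukadaafa, uplovohretivzuhama, memrixrekabisjisa

/gwopedorirap/: the form ends in the consonant /p/, so [a] is inserted word-finally. → [gwopedorirapa].
/lunkukadaaf/: the form ends in the consonant /f/, so [a] is inserted word-finally. → [lunkukadaafa].
/uplovohretivzuham/: the form ends in the consonant /m/, so [a] is inserted word-finally. → [uplovohretivzuhama].
/memrixrekabisjis/: the form ends in the consonant /s/, so [a] is inserted word-finally. → [memrixrekabisjisa].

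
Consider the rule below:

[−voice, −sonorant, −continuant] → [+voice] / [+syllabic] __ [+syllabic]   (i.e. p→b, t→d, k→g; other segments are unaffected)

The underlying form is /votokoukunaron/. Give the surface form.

vodogougunaron

/t/ is a voiceless stop between vowels /o/ and /o/, so it voices to [d].
/k/ is a voiceless stop between vowels /o/ and /o/, so it voices to [g].
/k/ is a voiceless stop between vowels /u/ and /u/, so it voices to [g].
Surface form: [vodogougunaron].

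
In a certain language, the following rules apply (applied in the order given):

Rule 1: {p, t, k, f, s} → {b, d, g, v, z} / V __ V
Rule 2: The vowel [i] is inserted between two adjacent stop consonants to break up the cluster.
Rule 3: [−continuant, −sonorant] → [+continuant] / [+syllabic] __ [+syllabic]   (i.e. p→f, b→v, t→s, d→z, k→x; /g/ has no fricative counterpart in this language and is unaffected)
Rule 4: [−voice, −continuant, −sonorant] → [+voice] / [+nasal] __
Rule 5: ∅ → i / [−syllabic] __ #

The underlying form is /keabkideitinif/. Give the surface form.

Rule 1 (intervocalic voicing): /t/ is a voiceless obstruent between vowels /i/ and /i/, so it voices to [d]. /keabkideitinif/ → keabkideidinif.
Rule 2 (stop-cluster i-epenthesis): /b/ and /k/ form a stop–stop cluster, so [i] is inserted between them. /keabkideidinif/ → keabikideidinif.
Rule 3 (intervocalic spirantization): /b/ is a stop between vowels /a/ and /i/, so it spirantizes to the fricative [v]. /k/ is a stop between vowels /i/ and /i/, so it spirantizes to the fricative [x]. /d/ is a stop between vowels /i/ and /e/, so it spirantizes to the fricative [z]. /d/ is a stop between vowels /i/ and /i/, so it spirantizes to the fricative [z]. /keabikideidinif/ → keavixizeizinif.
Rule 4 (post-nasal voicing): no segment meets the environment; /keavixizeizinif/ is unchanged.
Rule 5 (final i-epenthesis): the form ends in the consonant /f/, so [i] is inserted word-finally. /keavixizeizinif/ → keavixizeizinifi.

keavixizeizinifi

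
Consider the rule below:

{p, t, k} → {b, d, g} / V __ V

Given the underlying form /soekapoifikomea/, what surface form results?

soegaboifigomea

/k/ is a voiceless stop between vowels /e/ and /a/, so it voices to [g].
/p/ is a voiceless stop between vowels /a/ and /o/, so it voices to [b].
/k/ is a voiceless stop between vowels /i/ and /o/, so it voices to [g].
Surface form: [soegaboifigomea].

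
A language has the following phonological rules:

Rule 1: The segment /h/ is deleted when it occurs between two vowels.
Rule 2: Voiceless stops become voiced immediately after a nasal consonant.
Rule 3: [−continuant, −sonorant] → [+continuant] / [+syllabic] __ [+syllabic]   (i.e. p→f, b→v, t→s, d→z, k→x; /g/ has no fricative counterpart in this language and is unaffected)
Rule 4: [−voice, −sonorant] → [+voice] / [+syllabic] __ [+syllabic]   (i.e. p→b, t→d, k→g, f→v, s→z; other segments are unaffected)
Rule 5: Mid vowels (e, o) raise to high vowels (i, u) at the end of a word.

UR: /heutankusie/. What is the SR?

Rule 1 (intervocalic h-deletion): no segment meets the environment; /heutankusie/ is unchanged.
Rule 2 (post-nasal voicing): /k/ is a voiceless stop immediately after the nasal /n/, so it voices to [g]. /heutankusie/ → heutangusie.
Rule 3 (intervocalic spirantization): /t/ is a stop between vowels /u/ and /a/, so it spirantizes to the fricative [s]. /heutangusie/ → heusangusie.
Rule 4 (intervocalic voicing): /s/ is a voiceless obstruent between vowels /u/ and /a/, so it voices to [z]. /s/ is a voiceless obstruent between vowels /u/ and /i/, so it voices to [z]. /heusangusie/ → heuzanguzie.
Rule 5 (final vowel raising): /e/ is a mid vowel in word-final position, so it raises to [i]. /heuzanguzie/ → heuzanguzii.

heuzanguzii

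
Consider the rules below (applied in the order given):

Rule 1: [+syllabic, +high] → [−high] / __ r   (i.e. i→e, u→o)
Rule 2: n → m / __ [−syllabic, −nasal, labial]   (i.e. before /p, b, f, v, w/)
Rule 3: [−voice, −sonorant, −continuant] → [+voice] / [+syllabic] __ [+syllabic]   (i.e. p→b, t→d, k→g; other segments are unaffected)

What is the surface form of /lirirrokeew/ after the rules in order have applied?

lererrogeew

Rule 1 (pre-rhotic lowering): /i/ is a high vowel immediately before /r/, so it lowers to [e]. /i/ is a high vowel immediately before /r/, so it lowers to [e]. /lirirrokeew/ → lererrokeew.
Rule 2 (nasal place assimilation): no segment meets the environment; /lererrokeew/ is unchanged.
Rule 3 (intervocalic voicing): /k/ is a voiceless stop between vowels /o/ and /e/, so it voices to [g]. /lererrokeew/ → lererrogeew.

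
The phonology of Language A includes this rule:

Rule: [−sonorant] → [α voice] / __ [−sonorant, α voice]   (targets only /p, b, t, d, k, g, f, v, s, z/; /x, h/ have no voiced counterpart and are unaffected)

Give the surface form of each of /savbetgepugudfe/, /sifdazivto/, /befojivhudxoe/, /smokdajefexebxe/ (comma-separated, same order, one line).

savbedgepugutfe, sivdazifto, befojifhutxoe, smogdajefexepxe

/savbetgepugudfe/: /t/ precedes the voiced obstruent /g/, so it voices to [d] by assimilation. /d/ precedes the voiceless obstruent /f/, so it devoices to [t] by assimilation. → [savbedgepugutfe].
/sifdazivto/: /f/ precedes the voiced obstruent /d/, so it voices to [v] by assimilation. /v/ precedes the voiceless obstruent /t/, so it devoices to [f] by assimilation. → [sivdazifto].
/befojivhudxoe/: /v/ precedes the voiceless obstruent /h/, so it devoices to [f] by assimilation. /d/ precedes the voiceless obstruent /x/, so it devoices to [t] by assimilation. → [befojifhutxoe].
/smokdajefexebxe/: /k/ precedes the voiced obstruent /d/, so it voices to [g] by assimilation. /b/ precedes the voiceless obstruent /x/, so it devoices to [p] by assimilation. → [smogdajefexepxe].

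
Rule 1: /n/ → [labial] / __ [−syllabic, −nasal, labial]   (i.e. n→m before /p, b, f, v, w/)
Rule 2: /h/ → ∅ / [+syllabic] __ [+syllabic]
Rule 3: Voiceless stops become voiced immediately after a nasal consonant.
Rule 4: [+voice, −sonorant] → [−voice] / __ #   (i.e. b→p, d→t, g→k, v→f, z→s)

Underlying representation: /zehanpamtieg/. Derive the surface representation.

zeambamdiek

Rule 1 (nasal place assimilation): /n/ precedes the labial consonant /p/, so it assimilates in place to [m]. /zehanpamtieg/ → zehampamtieg.
Rule 2 (intervocalic h-deletion): /h/ occurs between vowels /e/ and /a/, so it deletes. /zehampamtieg/ → zeampamtieg.
Rule 3 (post-nasal voicing): /p/ is a voiceless stop immediately after the nasal /m/, so it voices to [b]. /t/ is a voiceless stop immediately after the nasal /m/, so it voices to [d]. /zeampamtieg/ → zeambamdieg.
Rule 4 (final devoicing): /g/ is a voiced obstruent in word-final position, so it devoices to [k]. /zeambamdieg/ → zeambamdiek.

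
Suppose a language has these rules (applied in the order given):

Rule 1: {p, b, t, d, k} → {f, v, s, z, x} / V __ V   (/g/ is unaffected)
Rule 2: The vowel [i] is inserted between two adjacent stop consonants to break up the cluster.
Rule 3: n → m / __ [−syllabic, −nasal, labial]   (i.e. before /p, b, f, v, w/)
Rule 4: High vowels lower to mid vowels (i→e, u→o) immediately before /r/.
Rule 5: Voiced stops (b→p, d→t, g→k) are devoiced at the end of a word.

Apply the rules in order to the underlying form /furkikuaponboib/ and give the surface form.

Rule 1 (intervocalic spirantization): /k/ is a stop between vowels /i/ and /u/, so it spirantizes to the fricative [x]. /p/ is a stop between vowels /a/ and /o/, so it spirantizes to the fricative [f]. /furkikuaponboib/ → furkixuafonboib.
Rule 2 (stop-cluster i-epenthesis): no segment meets the environment; /furkixuafonboib/ is unchanged.
Rule 3 (nasal place assimilation): /n/ precedes the labial consonant /b/, so it assimilates in place to [m]. /furkixuafonboib/ → furkixuafomboib.
Rule 4 (pre-rhotic lowering): /u/ is a high vowel immediately before /r/, so it lowers to [o]. /furkixuafomboib/ → forkixuafomboib.
Rule 5 (final devoicing): /b/ is a voiced stop in word-final position, so it devoices to [p]. /forkixuafomboib/ → forkixuafomboip.

forkixuafomboip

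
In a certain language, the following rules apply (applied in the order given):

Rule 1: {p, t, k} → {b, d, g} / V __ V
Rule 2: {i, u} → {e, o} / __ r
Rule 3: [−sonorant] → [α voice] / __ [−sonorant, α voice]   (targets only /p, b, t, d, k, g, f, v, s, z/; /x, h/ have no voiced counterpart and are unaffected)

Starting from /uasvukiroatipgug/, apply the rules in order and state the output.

Rule 1 (intervocalic voicing): /k/ is a voiceless stop between vowels /u/ and /i/, so it voices to [g]. /t/ is a voiceless stop between vowels /a/ and /i/, so it voices to [d]. /uasvukiroatipgug/ → uasvugiroadipgug.
Rule 2 (pre-rhotic lowering): /i/ is a high vowel immediately before /r/, so it lowers to [e]. /uasvugiroadipgug/ → uasvugeroadipgug.
Rule 3 (regressive voicing assimilation): /s/ precedes the voiced obstruent /v/, so it voices to [z] by assimilation. /p/ precedes the voiced obstruent /g/, so it voices to [b] by assimilation. /uasvugeroadipgug/ → uazvugeroadibgug.

uazvugeroadibgug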